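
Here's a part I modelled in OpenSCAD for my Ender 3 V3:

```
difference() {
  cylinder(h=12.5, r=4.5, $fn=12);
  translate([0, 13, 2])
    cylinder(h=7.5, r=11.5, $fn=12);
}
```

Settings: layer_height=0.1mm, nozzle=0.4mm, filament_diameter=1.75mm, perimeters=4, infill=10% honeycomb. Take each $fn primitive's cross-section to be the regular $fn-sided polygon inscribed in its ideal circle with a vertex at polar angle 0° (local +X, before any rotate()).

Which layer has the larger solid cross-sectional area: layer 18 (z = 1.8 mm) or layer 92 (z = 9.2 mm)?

layer 18 (z = 1.8 mm)

Layer 18 (z = 1.8): the cylinder: section is a regular 12-gon, circumradius r=4.5 (area = (12/2)·4.500²·sin(360°/12) = 60.75 mm²); the cylinder at (0, 13) does not reach this height (z outside [2, 9.5]); After the difference (first − rest): none of the subtracted shapes is present at this height, so the r=4.5 cylinder is unchanged — area = 60.75 mm². So its area = 60.75 mm². Layer 92 (z = 9.2): the cylinder: section is a regular 12-gon, circumradius r=4.5 (area = (12/2)·4.500²·sin(360°/12) = 60.75 mm²); the r=11.5 cylinder at (0, 13) gives a regular 12-gon of circumradius 11.5 (constant along its height) (area = (12/2)·11.500²·sin(360°/12) = 396.75 mm²); After the difference (first − rest): starting from the r=4.5 cylinder (60.75 mm²), the r=11.5 cylinder at (0, 13) partially overlaps it — only the 13.33 mm² overlap (of its 396.75 mm²) is removed, clipping the outline — area = 47.42 mm². So its area = 47.42 mm². Layer 18 is larger (60.75 vs 47.42 mm²).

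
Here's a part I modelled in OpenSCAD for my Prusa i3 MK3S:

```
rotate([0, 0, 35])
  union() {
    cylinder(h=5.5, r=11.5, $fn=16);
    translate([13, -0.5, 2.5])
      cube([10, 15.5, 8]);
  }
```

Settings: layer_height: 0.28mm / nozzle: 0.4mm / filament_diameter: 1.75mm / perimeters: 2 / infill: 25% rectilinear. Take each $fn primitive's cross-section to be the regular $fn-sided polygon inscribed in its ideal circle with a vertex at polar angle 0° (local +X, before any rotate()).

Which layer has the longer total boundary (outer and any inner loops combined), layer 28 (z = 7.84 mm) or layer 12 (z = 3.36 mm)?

Layer 28 (z = 7.84): the cylinder is absent (z outside [0, 5.5]); the cube at (13, -0.5) is present — its section is the full 10×15.5 rectangle (perimeter 51.00 mm); Merging all regions: only the 10×15.5 cube at (13, -0.5) is present, so the union is just that shape — boundary = 51.00 mm; (rotated 35° about Z; rotation is an isometry so areas/perimeters/island counts are preserved). So its perimeter = 51.00 mm. Layer 12 (z = 3.36): the cylinder: section is a regular 16-gon, circumradius r=11.5 (perimeter = 2·16·11.500·sin(180°/16) = 71.79 mm); the cube at (13, -0.5) (footprint 10×15.5) is included at this height (perimeter 51.00 mm); Combining (union): the 2 present regions are separate (no shared area or edge), so areas and boundary lengths simply add and each stays a separate island — boundary = 122.79 mm; (rotated 35° about Z; rotation is an isometry so areas/perimeters/island counts are preserved). So its perimeter = 122.79 mm. Layer 12 is larger (122.79 vs 51.00 mm).

layer 12 (z = 3.36 mm)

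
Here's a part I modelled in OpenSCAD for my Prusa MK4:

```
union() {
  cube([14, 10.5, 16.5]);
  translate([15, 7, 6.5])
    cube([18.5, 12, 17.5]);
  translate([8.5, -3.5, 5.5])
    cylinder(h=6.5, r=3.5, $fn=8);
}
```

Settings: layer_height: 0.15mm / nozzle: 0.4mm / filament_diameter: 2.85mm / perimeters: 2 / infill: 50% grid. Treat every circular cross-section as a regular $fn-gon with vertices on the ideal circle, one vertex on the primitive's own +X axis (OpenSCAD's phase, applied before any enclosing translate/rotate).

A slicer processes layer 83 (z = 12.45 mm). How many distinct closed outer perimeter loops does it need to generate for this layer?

2

At z = 12.45 mm: the cube (footprint 14×10.5) is included at this height; the cube at (15, 7) (footprint 18.5×12) is included at this height; the cylinder at (8.5, -3.5) does not reach this height (z outside [5.5, 12]); Merging all regions: the 2 present regions are separate (no shared area or edge), so areas and boundary lengths simply add and each stays a separate island — 2 connected regions. The result has 2 disconnected regions.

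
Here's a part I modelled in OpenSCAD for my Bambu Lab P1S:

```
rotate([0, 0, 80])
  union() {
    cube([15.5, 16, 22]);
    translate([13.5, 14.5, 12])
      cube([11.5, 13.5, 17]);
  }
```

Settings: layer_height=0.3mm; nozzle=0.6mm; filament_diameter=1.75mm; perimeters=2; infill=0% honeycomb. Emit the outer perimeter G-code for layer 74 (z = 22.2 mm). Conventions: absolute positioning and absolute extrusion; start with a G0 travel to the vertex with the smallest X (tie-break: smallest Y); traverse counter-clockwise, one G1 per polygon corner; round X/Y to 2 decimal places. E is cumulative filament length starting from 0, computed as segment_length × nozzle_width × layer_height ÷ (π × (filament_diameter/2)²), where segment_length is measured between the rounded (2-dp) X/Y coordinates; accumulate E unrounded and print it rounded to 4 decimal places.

At z = 22.2 mm: the cube is not intersected at this z (z outside [0, 22]); the cube at (13.5, 14.5) (footprint 11.5×13.5) is included at this height; Merging all regions: only the 11.5×13.5 cube at (13.5, 14.5) is present, so the union is just that shape — 1 connected region; (rotated 80° about Z; rotation is an isometry so areas/perimeters/island counts are preserved). The outline is a single polygon with 4 vertices. Extrusion per mm of travel: 0.6 × 0.3 / (π × 0.875²) = 0.074835. Accumulating E over each segment gives final E = 3.7411.

G0 X-25.23 Y18.16 Z22.20
G1 X-11.94 Y15.81 E1.0100
G1 X-9.94 Y27.14 E1.8710
G1 X-23.23 Y29.48 E2.8808
G1 X-25.23 Y18.16 E3.7411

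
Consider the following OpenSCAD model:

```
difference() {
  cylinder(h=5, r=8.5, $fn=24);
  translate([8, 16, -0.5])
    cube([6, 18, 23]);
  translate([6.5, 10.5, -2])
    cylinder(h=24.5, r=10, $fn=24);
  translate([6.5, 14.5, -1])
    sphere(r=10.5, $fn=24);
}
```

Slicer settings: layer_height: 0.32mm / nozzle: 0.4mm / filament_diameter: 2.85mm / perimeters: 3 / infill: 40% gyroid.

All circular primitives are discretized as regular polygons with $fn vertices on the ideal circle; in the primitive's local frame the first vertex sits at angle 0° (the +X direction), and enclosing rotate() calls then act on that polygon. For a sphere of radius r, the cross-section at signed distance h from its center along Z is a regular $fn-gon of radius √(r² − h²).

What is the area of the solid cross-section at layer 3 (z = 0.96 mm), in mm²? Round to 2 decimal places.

At z = 0.96 mm: the r=8.5 cylinder gives a regular 24-gon of circumradius 8.5 (constant along its height) (area = (24/2)·8.500²·sin(360°/24) = 224.40 mm²); the cube at (8, 16) is present — its section is the full 6×18 rectangle (area 108.00 mm²); the r=10 cylinder at (6.5, 10.5) contributes a regular 24-gon of circumradius 10 (area = (24/2)·10.000²·sin(360°/24) = 310.58 mm²); the sphere at (6.5, 14.5): section is a regular 24-gon, circumradius = √(r²−h²) = √(10.5²−1.96²) = 10.315 (area = (24/2)·10.315²·sin(360°/24) = 330.49 mm²); Subtracting the remaining from the first: starting from the r=8.5 cylinder (224.40 mm²), the 6×18 cube at (8, 16) misses the remaining region (no effect); the r=10 cylinder at (6.5, 10.5) partially overlaps it — only the 56.72 mm² overlap (of its 310.58 mm²) is removed, clipping the outline; the r=10.5 sphere at (6.5, 14.5) misses the remaining region (no effect) — area = 167.67 mm². Overall, the cross-section is a single solid region. Net area = 167.67 mm².

167.67 mm²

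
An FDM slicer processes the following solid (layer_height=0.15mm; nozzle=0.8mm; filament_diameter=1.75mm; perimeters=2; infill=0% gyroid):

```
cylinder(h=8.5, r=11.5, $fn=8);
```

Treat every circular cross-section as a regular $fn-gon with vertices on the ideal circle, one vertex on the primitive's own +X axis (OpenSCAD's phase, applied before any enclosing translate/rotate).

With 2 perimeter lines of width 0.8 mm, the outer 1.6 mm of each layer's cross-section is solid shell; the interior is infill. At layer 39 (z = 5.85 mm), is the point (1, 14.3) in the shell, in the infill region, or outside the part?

outside

At z = 5.85 mm: the r=11.5 cylinder contributes a regular 8-gon of circumradius 11.5. Overall, the cross-section is a single solid region. The nearest boundary edge runs (8.13, 8.13)→(0.00, 11.50); distance from the point to it = 2.97 mm. The point is not inside any of the regions above, so it lies outside the cross-section (2.97 mm from the nearest boundary).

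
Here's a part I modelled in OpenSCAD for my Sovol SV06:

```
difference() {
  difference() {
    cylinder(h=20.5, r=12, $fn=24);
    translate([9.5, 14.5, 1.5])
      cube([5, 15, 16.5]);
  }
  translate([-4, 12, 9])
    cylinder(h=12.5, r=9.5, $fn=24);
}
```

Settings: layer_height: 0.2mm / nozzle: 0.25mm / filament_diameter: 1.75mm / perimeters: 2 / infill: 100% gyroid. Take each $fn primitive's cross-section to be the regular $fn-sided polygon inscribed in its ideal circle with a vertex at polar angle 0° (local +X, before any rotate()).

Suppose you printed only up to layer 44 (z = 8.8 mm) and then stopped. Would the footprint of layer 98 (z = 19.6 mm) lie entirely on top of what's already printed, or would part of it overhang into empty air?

entirely on top

Compare the two slices. At z = 8.8: the r=12 cylinder contributes a regular 24-gon of circumradius 12 (area = (24/2)·12.000²·sin(360°/24) = 447.24 mm²); the cube at (9.5, 14.5) (footprint 5×15) is included at this height (area 75.00 mm²); Subtracting the remaining from the first: starting from the r=12 cylinder (447.24 mm²), the 5×15 cube at (9.5, 14.5) misses the remaining region (no effect) — area = 447.24 mm²; the cylinder at (-4, 12) is absent (z outside [9, 21.5]); Subtracting the remaining from the first: none of the subtracted shapes is present at this height, so that combined region is unchanged — area = 447.24 mm². At z = 19.6: the cylinder: section is a regular 24-gon, circumradius r=12 (area = (24/2)·12.000²·sin(360°/24) = 447.24 mm²); the cube at (9.5, 14.5) does not reach this height (z outside [1.5, 18]); Taking the first minus the rest: none of the subtracted shapes is present at this height, so the r=12 cylinder is unchanged — area = 447.24 mm²; the cylinder at (-4, 12): section is a regular 24-gon, circumradius r=9.5 (area = (24/2)·9.500²·sin(360°/24) = 280.30 mm²); Subtracting the remaining from the first: starting from that combined region (447.24 mm²), the r=9.5 cylinder at (-4, 12) partially overlaps it — only the 103.93 mm² overlap (of its 280.30 mm²) is removed, clipping the outline — area = 343.31 mm². Checking containment: the cross-section at z = 19.6 is a subset of the cross-section at z = 8.8.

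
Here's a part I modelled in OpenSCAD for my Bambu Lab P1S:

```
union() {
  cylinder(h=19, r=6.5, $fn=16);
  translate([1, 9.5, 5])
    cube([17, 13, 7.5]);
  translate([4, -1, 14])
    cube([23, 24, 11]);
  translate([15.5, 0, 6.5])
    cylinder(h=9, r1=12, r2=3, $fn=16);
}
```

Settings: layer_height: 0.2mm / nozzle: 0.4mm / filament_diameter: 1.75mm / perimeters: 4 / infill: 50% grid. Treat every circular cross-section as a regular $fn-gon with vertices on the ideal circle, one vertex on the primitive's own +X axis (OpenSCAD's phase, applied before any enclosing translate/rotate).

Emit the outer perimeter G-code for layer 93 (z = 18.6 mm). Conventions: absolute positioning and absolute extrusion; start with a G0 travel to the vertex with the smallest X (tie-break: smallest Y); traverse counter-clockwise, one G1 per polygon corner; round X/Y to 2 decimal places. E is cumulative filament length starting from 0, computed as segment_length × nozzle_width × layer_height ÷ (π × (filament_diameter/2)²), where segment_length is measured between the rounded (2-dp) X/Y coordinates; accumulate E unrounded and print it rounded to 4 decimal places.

At z = 18.6 mm: the r=6.5 cylinder gives a regular 16-gon of circumradius 6.5 (constant along its height); the cube at (1, 9.5) does not reach this height (z outside [5, 12.5]); the cube at (4, -1) is present — its section is the full 23×24 rectangle; the cone at (15.5, 0) is not intersected at this z (z outside [6.5, 15.5]); Merging all regions: the regions partially overlap (shared area 10.87 mm²), so overlapping operands fuse into one piece — 1 connected region. The outline is a single polygon with 18 vertices. Extrusion per mm of travel: 0.4 × 0.2 / (π × 0.875²) = 0.033260. Accumulating E over each segment gives final E = 3.9747.

G0 X-6.50 Y0.00 Z18.60
G1 X-6.01 Y-2.49 E0.0844
G1 X-4.60 Y-4.60 E0.1688
G1 X-2.49 Y-6.01 E0.2532
G1 X0.00 Y-6.50 E0.3376
G1 X2.49 Y-6.01 E0.4220
G1 X4.60 Y-4.60 E0.5064
G1 X6.01 Y-2.49 E0.5908
G1 X6.30 Y-1.00 E0.6413
G1 X27.00 Y-1.00 E1.3298
G1 X27.00 Y23.00 E2.1281
G1 X4.00 Y23.00 E2.8930
G1 X4.00 Y4.99 E3.4921
G1 X2.49 Y6.01 E3.5527
G1 X0.00 Y6.50 E3.6371
G1 X-2.49 Y6.01 E3.7215
G1 X-4.60 Y4.60 E3.8059
G1 X-6.01 Y2.49 E3.8903
G1 X-6.50 Y0.00 E3.9747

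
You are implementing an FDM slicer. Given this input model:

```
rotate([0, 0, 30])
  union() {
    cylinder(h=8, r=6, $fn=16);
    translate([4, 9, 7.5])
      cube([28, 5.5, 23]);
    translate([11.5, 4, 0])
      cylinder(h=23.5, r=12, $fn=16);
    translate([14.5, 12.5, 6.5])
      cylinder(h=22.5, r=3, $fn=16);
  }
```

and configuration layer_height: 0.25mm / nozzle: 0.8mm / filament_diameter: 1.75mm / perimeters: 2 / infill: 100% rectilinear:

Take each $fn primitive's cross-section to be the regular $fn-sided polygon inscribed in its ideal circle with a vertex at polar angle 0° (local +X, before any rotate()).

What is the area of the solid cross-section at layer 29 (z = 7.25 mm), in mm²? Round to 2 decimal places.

At z = 7.25 mm: the r=6 cylinder contributes a regular 16-gon of circumradius 6 (area = (16/2)·6.000²·sin(360°/16) = 110.21 mm²); the cube at (4, 9) is not intersected at this z (z outside [7.5, 30.5]); the r=12 cylinder at (11.5, 4) gives a regular 16-gon of circumradius 12 (constant along its height) (area = (16/2)·12.000²·sin(360°/16) = 440.85 mm²); the cylinder at (14.5, 12.5): section is a regular 16-gon, circumradius r=3 (area = (16/2)·3.000²·sin(360°/16) = 27.55 mm²); Taking the union: the regions partially overlap — summed areas 578.62 mm² minus the doubly-counted overlap 72.99 mm² gives 505.63 mm² — area = 505.63 mm²; (rotated 30° about Z; rotation is an isometry so areas/perimeters/island counts are preserved). Overall, the cross-section is a single solid region. Net area = 505.63 mm².

505.63 mm²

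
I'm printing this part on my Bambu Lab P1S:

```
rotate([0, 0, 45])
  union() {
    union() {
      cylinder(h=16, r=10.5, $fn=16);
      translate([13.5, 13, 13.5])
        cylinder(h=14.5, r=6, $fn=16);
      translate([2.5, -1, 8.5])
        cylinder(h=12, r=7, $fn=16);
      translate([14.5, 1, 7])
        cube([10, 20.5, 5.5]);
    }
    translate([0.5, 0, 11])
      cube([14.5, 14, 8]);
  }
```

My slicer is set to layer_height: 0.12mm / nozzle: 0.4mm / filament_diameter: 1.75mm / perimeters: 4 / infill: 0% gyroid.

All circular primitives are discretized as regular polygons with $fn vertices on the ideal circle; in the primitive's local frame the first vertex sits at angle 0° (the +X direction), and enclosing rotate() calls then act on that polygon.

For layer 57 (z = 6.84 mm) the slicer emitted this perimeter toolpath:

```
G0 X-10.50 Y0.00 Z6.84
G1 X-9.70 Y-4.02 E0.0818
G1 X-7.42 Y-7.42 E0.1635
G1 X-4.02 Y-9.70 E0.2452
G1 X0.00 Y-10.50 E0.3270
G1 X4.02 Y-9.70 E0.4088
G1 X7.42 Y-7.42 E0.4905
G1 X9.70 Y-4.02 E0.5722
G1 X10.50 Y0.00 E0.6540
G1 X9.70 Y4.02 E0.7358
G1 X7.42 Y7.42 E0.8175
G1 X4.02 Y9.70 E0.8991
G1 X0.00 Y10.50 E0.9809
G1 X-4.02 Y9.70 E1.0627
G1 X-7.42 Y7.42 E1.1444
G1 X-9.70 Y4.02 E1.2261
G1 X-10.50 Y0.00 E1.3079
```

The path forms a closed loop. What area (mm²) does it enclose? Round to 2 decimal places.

Apply the shoelace formula to the sequence of (X, Y) vertices; enclosed area = 337.42 mm².

337.42 mm²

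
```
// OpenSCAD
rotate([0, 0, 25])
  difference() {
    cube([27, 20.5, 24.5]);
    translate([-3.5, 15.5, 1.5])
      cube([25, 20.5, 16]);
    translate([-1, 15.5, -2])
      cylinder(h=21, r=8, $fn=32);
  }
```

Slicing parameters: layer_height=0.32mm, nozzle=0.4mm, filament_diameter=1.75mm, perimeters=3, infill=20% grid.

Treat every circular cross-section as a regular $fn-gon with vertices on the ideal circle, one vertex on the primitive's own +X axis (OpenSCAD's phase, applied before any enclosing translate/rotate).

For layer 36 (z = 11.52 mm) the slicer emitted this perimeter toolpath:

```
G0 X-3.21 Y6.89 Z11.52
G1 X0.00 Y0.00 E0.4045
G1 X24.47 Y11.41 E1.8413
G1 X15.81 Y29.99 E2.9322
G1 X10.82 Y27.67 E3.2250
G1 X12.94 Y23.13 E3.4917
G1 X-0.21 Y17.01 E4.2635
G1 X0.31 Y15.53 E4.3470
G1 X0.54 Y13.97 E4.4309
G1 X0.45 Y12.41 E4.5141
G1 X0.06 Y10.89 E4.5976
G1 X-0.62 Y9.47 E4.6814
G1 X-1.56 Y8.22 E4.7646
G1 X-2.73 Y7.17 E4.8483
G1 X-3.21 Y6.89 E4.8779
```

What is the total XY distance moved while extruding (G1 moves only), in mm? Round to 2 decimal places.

91.66 mm

Sum the Euclidean lengths of each G1 segment: total = 91.66 mm.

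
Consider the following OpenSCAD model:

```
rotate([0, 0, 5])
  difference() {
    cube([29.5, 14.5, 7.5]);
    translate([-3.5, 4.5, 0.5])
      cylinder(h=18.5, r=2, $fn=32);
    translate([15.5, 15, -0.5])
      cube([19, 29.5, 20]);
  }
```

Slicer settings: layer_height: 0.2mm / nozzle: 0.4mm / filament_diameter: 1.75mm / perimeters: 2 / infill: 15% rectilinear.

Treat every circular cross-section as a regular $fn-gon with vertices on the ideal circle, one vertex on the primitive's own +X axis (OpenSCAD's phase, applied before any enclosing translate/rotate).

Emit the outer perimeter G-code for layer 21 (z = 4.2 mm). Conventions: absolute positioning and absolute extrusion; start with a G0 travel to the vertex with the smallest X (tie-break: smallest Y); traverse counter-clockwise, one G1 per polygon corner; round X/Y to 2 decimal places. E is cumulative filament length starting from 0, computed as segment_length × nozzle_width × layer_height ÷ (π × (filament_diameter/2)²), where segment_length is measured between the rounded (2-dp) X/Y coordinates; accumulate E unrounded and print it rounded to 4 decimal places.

At z = 4.2 mm: the cube is present — its section is the full 29.5×14.5 rectangle; the cylinder at (-3.5, 4.5): section is a regular 32-gon, circumradius r=2; the 19×29.5 cube at (15.5, 15) contributes its full rectangle; Taking the first minus the rest: starting from the 29.5×14.5 cube, the r=2 cylinder at (-3.5, 4.5) misses the remaining region (no effect); the 19×29.5 cube at (15.5, 15) misses the remaining region (no effect) — 1 connected region; (rotated 5° about Z; rotation is an isometry so areas/perimeters/island counts are preserved). The outline is a single polygon with 4 vertices. Extrusion per mm of travel: 0.4 × 0.2 / (π × 0.875²) = 0.033260. Accumulating E over each segment gives final E = 2.9268.

G0 X-1.26 Y14.44 Z4.20
G1 X0.00 Y0.00 E0.4821
G1 X29.39 Y2.57 E1.4633
G1 X28.12 Y17.02 E1.9458
G1 X-1.26 Y14.44 E2.9268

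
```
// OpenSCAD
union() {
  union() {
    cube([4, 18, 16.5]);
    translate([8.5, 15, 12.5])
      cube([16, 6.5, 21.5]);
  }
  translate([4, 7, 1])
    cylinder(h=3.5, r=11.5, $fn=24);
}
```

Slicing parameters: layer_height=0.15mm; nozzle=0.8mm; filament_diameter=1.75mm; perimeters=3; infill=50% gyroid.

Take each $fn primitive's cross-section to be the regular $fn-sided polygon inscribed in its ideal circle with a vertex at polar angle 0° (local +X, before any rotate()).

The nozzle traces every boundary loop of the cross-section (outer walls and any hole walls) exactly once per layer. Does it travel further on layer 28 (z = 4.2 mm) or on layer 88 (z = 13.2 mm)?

Layer 28 (z = 4.2): the cube is present — its section is the full 4×18 rectangle (perimeter 44.00 mm); the cube at (8.5, 15) is not intersected at this z (z outside [12.5, 34]); Merging all regions: only the 4×18 cube is present, so the union is just that shape — boundary = 44.00 mm; the r=11.5 cylinder at (4, 7) gives a regular 24-gon of circumradius 11.5 (constant along its height) (perimeter = 2·24·11.500·sin(180°/24) = 72.05 mm); Merging all regions: the regions partially overlap (shared area 71.88 mm²), so the edge portions inside another operand are dropped and the merged outline is re-measured after clipping — boundary = 72.30 mm. So its perimeter = 72.30 mm. Layer 88 (z = 13.2): the cube is present — its section is the full 4×18 rectangle (perimeter 44.00 mm); the cube at (8.5, 15) is present — its section is the full 16×6.5 rectangle (perimeter 45.00 mm); Combining (union): the 2 present regions are separate (no shared area or edge), so areas and boundary lengths simply add and each stays a separate island — boundary = 89.00 mm; the cylinder at (4, 7) is not intersected at this z (z outside [1, 4.5]); Merging all regions: only the result so far is present, so the union is just that shape — boundary = 89.00 mm. So its perimeter = 89.00 mm. Layer 88 is larger (89.00 vs 72.30 mm).

layer 88 (z = 13.2 mm)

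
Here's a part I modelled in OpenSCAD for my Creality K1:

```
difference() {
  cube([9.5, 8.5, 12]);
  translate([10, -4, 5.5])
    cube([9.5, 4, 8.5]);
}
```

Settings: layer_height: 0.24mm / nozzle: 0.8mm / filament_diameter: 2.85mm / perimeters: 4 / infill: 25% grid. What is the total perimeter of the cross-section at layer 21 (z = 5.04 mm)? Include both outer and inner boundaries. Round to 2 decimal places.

36.00 mm

At z = 5.04 mm: the 9.5×8.5 cube contributes its full rectangle (perimeter 36.00 mm); the cube at (10, -4) is absent (z outside [5.5, 14]); After the difference (first − rest): none of the subtracted shapes is present at this height, so the 9.5×8.5 cube is unchanged — boundary = 36.00 mm. Overall, the cross-section is a single solid region. Total boundary length (outer) = 36.00 mm.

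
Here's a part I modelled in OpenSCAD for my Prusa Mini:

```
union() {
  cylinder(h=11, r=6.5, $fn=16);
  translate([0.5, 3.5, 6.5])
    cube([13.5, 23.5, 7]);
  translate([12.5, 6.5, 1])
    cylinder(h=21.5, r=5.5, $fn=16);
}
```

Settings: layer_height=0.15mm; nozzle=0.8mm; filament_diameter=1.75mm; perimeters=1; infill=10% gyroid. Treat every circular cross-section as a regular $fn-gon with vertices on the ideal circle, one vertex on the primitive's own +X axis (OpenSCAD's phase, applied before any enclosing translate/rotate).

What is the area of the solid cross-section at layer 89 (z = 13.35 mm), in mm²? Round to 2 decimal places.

358.76 mm²

At z = 13.35 mm: the cylinder does not reach this height (z outside [0, 11]); the cube at (0.5, 3.5) is present — its section is the full 13.5×23.5 rectangle (area 317.25 mm²); the cylinder at (12.5, 6.5): section is a regular 16-gon, circumradius r=5.5 (area = (16/2)·5.500²·sin(360°/16) = 92.61 mm²); Merging all regions: the regions partially overlap — summed areas 409.86 mm² minus the doubly-counted overlap 51.10 mm² gives 358.76 mm² — area = 358.76 mm². Overall, the cross-section is a single solid region. Net area = 358.76 mm².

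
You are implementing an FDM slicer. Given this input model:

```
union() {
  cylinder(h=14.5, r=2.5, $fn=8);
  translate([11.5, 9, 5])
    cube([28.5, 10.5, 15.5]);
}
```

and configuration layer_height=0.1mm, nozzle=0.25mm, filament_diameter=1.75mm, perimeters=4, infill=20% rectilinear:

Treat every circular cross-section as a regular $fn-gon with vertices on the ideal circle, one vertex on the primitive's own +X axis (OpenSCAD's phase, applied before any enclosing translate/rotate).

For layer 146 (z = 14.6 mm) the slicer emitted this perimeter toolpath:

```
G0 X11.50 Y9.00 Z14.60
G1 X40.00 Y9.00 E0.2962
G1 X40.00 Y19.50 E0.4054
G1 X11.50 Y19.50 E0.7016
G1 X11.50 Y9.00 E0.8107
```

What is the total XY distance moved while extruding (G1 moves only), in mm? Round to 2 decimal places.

78.00 mm

Sum the Euclidean lengths of each G1 segment: total = 78.00 mm.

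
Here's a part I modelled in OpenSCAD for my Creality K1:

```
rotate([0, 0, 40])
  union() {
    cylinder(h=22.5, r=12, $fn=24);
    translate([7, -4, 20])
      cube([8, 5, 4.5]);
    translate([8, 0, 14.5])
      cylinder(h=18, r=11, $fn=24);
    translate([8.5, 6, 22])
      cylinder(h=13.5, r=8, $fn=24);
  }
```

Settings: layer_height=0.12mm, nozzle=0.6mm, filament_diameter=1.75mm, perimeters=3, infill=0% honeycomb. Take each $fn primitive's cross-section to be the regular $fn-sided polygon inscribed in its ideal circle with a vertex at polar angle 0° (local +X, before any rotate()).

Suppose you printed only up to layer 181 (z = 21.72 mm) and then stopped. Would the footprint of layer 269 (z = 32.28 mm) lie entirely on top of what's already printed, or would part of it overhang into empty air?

Compare the two slices. At z = 21.72: the r=12 cylinder gives a regular 24-gon of circumradius 12 (constant along its height) (area = (24/2)·12.000²·sin(360°/24) = 447.24 mm²); the cube at (7, -4) is present — its section is the full 8×5 rectangle (area 40.00 mm²); the r=11 cylinder at (8, 0) gives a regular 24-gon of circumradius 11 (constant along its height) (area = (24/2)·11.000²·sin(360°/24) = 375.81 mm²); the cylinder at (8.5, 6) does not reach this height (z outside [22, 35.5]); Taking the union: the regions partially overlap — summed areas 863.04 mm² minus the doubly-counted overlap 270.94 mm² gives 592.11 mm² — area = 592.11 mm²; (whole slice rotated 40° about Z — lengths, areas and connectivity unchanged). At z = 32.28: the cylinder does not reach this height (z outside [0, 22.5]); the cube at (7, -4) is not intersected at this z (z outside [20, 24.5]); the r=11 cylinder at (8, 0) gives a regular 24-gon of circumradius 11 (constant along its height) (area = (24/2)·11.000²·sin(360°/24) = 375.81 mm²); the cylinder at (8.5, 6): section is a regular 24-gon, circumradius r=8 (area = (24/2)·8.000²·sin(360°/24) = 198.77 mm²); Merging all regions: the regions partially overlap — summed areas 574.58 mm² minus the doubly-counted overlap 160.57 mm² gives 414.01 mm² — area = 414.01 mm²; (rotated 40° about Z; rotation is an isometry so areas/perimeters/island counts are preserved). Checking containment: at z = 32.28 the cross-section extends beyond the z = 21.72 cross-section by about 33.33 mm².

part overhangs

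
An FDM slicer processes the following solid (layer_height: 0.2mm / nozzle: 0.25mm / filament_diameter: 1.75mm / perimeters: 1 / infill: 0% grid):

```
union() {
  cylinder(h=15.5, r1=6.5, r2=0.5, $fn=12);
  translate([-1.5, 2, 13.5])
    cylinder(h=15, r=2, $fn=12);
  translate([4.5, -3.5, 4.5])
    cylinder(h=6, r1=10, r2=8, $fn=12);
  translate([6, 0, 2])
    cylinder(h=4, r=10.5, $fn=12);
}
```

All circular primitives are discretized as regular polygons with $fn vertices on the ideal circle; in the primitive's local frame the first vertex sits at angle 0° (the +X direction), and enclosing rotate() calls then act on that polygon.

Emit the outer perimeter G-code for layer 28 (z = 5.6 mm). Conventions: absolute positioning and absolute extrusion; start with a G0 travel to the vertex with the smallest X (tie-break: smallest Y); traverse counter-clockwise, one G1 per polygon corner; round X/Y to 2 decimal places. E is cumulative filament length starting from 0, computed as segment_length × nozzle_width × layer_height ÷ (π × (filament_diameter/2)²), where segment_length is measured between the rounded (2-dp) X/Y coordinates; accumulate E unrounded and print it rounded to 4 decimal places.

At z = 5.6 mm: the cone contributes a regular 12-gon of circumradius 4.332 (interpolated between r1=6.5 and r2=0.5 at t=0.361); the cylinder at (-1.5, 2) is not intersected at this z (z outside [13.5, 28.5]); the cone at (4.5, -3.5) (r1=10→r2=8) has section circumradius 9.633 here — a regular 12-gon; the cylinder at (6, 0): section is a regular 12-gon, circumradius r=10.5; Merging all regions: the regions partially overlap (shared area 284.47 mm²), so overlapping operands fuse into one piece — 1 connected region. The outline is a single polygon with 16 vertices. Extrusion per mm of travel: 0.25 × 0.2 / (π × 0.875²) = 0.020788. Accumulating E over each segment gives final E = 1.4656.

G0 X-5.13 Y-3.50 Z5.60
G1 X-3.84 Y-8.32 E0.1037
G1 X-0.32 Y-11.84 E0.2072
G1 X4.50 Y-13.13 E0.3109
G1 X9.32 Y-11.84 E0.4146
G1 X12.84 Y-8.32 E0.5181
G1 X13.14 Y-7.20 E0.5422
G1 X15.09 Y-5.25 E0.5996
G1 X16.50 Y0.00 E0.7126
G1 X15.09 Y5.25 E0.8256
G1 X11.25 Y9.09 E0.9385
G1 X6.00 Y10.50 E1.0515
G1 X0.75 Y9.09 E1.1645
G1 X-3.09 Y5.25 E1.2773
G1 X-4.50 Y0.00 E1.3903
G1 X-4.35 Y-0.57 E1.4026
G1 X-5.13 Y-3.50 E1.4656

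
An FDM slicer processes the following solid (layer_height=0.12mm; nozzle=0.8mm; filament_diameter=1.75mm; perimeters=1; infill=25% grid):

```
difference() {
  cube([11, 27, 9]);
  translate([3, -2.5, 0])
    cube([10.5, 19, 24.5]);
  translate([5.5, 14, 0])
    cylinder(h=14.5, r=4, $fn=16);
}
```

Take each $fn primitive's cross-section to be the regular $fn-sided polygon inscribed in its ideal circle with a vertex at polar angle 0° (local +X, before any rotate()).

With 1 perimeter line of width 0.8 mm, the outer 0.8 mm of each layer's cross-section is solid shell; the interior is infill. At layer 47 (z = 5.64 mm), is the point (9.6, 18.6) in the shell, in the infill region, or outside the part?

At z = 5.64 mm: the 11×27 cube contributes its full rectangle; the cube at (3, -2.5) (footprint 10.5×19) is included at this height; the r=4 cylinder at (5.5, 14) gives a regular 16-gon of circumradius 4 (constant along its height); Taking the first minus the rest: starting from the 11×27 cube, the 10.5×19 cube at (3, -2.5) partially overlaps it — only the 132.00 mm² overlap (of its 199.50 mm²) is removed, clipping the outline; the r=4 cylinder at (5.5, 14) partially overlaps it — only the 12.17 mm² overlap (of its 48.98 mm²) is removed, clipping the outline — 1 connected region. Overall, the cross-section is a single solid region. The nearest boundary edge runs (11.00, 27.00)→(11.00, 16.50); distance from the point to it = 1.40 mm. The point is inside the cross-section and 1.40 mm from the nearest boundary — more than the 0.8 mm shell width (1 × 0.8), so it's in the infill interior.

infill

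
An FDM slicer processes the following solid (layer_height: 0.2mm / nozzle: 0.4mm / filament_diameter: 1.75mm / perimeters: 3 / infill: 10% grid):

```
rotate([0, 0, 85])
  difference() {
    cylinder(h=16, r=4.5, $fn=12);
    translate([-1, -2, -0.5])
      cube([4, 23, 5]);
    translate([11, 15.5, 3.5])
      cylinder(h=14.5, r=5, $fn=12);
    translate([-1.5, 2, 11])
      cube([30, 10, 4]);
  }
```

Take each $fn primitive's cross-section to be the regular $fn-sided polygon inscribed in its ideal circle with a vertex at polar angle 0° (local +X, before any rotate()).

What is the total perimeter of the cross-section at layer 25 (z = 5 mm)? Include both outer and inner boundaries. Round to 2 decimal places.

27.95 mm

At z = 5 mm: the cylinder: section is a regular 12-gon, circumradius r=4.5 (perimeter = 2·12·4.500·sin(180°/12) = 27.95 mm); the cube at (-1, -2) is absent (z outside [-0.5, 4.5]); the r=5 cylinder at (11, 15.5) contributes a regular 12-gon of circumradius 5 (perimeter = 2·12·5.000·sin(180°/12) = 31.06 mm); the cube at (-1.5, 2) does not reach this height (z outside [11, 15]); Taking the first minus the rest: starting from the r=4.5 cylinder, the r=5 cylinder at (11, 15.5) misses the remaining region (no effect) — boundary = 27.95 mm; (whole slice rotated 85° about Z — lengths, areas and connectivity unchanged). Overall, the cross-section is a single solid region. Total boundary length (outer) = 27.95 mm.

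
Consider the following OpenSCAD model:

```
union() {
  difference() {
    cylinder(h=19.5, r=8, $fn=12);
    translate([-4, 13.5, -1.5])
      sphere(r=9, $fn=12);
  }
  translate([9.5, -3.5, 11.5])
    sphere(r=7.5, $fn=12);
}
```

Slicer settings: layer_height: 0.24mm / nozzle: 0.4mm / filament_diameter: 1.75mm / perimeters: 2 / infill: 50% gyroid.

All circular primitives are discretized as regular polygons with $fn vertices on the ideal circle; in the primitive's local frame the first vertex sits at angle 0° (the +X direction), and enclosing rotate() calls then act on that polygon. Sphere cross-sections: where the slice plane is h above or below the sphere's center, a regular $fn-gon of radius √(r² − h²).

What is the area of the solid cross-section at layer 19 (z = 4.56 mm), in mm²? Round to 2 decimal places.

At z = 4.56 mm: the cylinder: section is a regular 12-gon, circumradius r=8 (area = (12/2)·8.000²·sin(360°/12) = 192.00 mm²); the sphere at (-4, 13.5): section is a regular 12-gon, circumradius = √(r²−h²) = √(9²−6.06²) = 6.654 (area = (12/2)·6.654²·sin(360°/12) = 132.83 mm²); After the difference (first − rest): starting from the r=8 cylinder (192.00 mm²), the r=9 sphere at (-4, 13.5) partially overlaps it — only the 0.28 mm² overlap (of its 132.83 mm²) is removed, clipping the outline — area = 191.72 mm²; the r=7.5 sphere at (9.5, -3.5) slices to a regular 12-gon of circumradius 2.844 (√(r²−h²) with h=6.94 from center) (area = (12/2)·2.844²·sin(360°/12) = 24.26 mm²); Combining (union): the regions partially overlap — summed areas 215.98 mm² minus the doubly-counted overlap 0.83 mm² gives 215.15 mm² — area = 215.15 mm². Overall, the cross-section is a single solid region. Net area = 215.15 mm².

215.15 mm²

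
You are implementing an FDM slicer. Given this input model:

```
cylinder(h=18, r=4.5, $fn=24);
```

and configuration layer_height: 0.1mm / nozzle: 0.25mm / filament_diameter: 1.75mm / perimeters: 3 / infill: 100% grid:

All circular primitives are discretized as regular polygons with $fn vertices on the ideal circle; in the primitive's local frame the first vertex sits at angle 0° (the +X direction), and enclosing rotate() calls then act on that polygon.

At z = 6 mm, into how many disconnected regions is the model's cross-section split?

At z = 6 mm: the r=4.5 cylinder contributes a regular 24-gon of circumradius 4.5. The result has 1 disconnected region.

1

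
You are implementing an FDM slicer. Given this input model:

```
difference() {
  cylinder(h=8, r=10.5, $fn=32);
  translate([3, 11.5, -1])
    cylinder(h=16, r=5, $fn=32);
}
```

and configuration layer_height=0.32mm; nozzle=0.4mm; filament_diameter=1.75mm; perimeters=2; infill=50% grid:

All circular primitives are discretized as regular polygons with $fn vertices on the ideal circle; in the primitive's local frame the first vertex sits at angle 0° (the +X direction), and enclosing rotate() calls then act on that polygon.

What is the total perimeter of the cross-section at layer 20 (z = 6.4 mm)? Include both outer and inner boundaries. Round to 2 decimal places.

67.53 mm

At z = 6.4 mm: the r=10.5 cylinder gives a regular 32-gon of circumradius 10.5 (constant along its height) (perimeter = 2·32·10.500·sin(180°/32) = 65.87 mm); the r=5 cylinder at (3, 11.5) gives a regular 32-gon of circumradius 5 (constant along its height) (perimeter = 2·32·5.000·sin(180°/32) = 31.37 mm); After the difference (first − rest): starting from the r=10.5 cylinder, the r=5 cylinder at (3, 11.5) partially overlaps it — only the 21.90 mm² overlap (of its 78.04 mm²) is removed, clipping the outline — boundary = 67.53 mm. Overall, the cross-section is a single solid region. Total boundary length (outer) = 67.53 mm.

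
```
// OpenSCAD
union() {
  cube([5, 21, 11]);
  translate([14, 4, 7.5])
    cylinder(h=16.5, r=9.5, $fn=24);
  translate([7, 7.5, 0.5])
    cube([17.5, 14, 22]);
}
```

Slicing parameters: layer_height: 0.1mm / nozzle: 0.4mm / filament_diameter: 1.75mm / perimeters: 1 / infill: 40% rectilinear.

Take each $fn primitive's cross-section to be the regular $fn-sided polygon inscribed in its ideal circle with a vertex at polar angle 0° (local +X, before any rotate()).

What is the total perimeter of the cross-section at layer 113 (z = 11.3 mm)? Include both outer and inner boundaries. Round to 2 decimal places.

At z = 11.3 mm: the cube is absent (z outside [0, 11]); the r=9.5 cylinder at (14, 4) gives a regular 24-gon of circumradius 9.5 (constant along its height) (perimeter = 2·24·9.500·sin(180°/24) = 59.52 mm); the 17.5×14 cube at (7, 7.5) contributes its full rectangle (perimeter 63.00 mm); Combining (union): the regions partially overlap (shared area 72.73 mm²), so the edge portions inside another operand are dropped and the merged outline is re-measured after clipping — boundary = 84.75 mm. Overall, the cross-section is a single solid region. Total boundary length (outer) = 84.75 mm.

84.75 mm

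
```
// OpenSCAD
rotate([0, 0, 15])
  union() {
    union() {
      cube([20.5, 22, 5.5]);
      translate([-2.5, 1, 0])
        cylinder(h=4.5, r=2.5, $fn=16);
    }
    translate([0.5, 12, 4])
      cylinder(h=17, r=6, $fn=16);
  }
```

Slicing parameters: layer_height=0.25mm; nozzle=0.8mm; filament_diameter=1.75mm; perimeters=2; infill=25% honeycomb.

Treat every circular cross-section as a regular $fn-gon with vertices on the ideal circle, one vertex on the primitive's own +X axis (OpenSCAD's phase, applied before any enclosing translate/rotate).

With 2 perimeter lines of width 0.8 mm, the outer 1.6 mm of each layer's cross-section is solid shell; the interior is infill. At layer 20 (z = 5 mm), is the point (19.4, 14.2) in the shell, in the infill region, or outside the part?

outside

At z = 5 mm: the 20.5×22 cube contributes its full rectangle; the cylinder at (-2.5, 1) is not intersected at this z (z outside [0, 4.5]); Taking the union: only the 20.5×22 cube is present, so the union is just that shape — 1 connected region; the r=6 cylinder at (0.5, 12) contributes a regular 16-gon of circumradius 6; Merging all regions: the regions partially overlap (shared area 61.06 mm²), so overlapping operands fuse into one piece — 1 connected region; (whole slice rotated 15° about Z — lengths, areas and connectivity unchanged). Overall, the cross-section is a single solid region. Undo the 15° rotation: the query point maps to (22.414, 8.695) in the un-rotated model frame. The nearest boundary edge runs (20.50, 22.00)→(20.50, 0.00); distance from the point to it = 1.91 mm. The point is not inside any of the regions above, so it lies outside the cross-section (1.91 mm from the nearest boundary).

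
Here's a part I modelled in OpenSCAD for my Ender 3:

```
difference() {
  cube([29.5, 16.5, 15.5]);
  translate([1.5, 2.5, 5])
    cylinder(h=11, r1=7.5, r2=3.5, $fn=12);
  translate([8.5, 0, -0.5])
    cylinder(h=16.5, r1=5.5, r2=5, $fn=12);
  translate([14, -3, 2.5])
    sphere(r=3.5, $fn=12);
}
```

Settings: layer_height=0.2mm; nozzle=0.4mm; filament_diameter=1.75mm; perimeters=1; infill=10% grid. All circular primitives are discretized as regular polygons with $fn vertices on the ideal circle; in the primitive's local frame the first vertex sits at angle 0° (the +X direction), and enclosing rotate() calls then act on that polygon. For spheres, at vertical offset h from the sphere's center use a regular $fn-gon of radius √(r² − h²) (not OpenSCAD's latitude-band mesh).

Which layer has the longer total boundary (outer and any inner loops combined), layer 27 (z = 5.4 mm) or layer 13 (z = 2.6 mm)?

layer 13 (z = 2.6 mm)

Layer 27 (z = 5.4): the cube is present — its section is the full 29.5×16.5 rectangle (perimeter 92.00 mm); the cone at (1.5, 2.5): at t=0.036 of its height the radius interpolates to r₁+(r₂−r₁)t = 7.355, giving a regular 12-gon of that circumradius (perimeter = 2·12·7.355·sin(180°/12) = 45.68 mm); the cone at (8.5, 0): at t=0.358 of its height the radius interpolates to r₁+(r₂−r₁)t = 5.321, giving a regular 12-gon of that circumradius (perimeter = 2·12·5.321·sin(180°/12) = 33.05 mm); the r=3.5 sphere at (14, -3) slices to a regular 12-gon of circumradius 1.960 (√(r²−h²) with h=2.9 from center) (perimeter = 2·12·1.960·sin(180°/12) = 12.17 mm); Taking the first minus the rest: starting from the 29.5×16.5 cube, the cone at (1.5, 2.5) partially overlaps it — only the 72.60 mm² overlap (of its 162.27 mm²) is removed, clipping the outline; the cone at (8.5, 0) partially overlaps it — only the 21.23 mm² overlap (of its 84.95 mm²) is removed, clipping the outline; the r=3.5 sphere at (14, -3) misses the remaining region (no effect) — boundary = 87.53 mm. So its perimeter = 87.53 mm. Layer 13 (z = 2.6): the 29.5×16.5 cube contributes its full rectangle (perimeter 92.00 mm); the cone at (1.5, 2.5) is absent (z outside [5, 16]); the cone at (8.5, 0): at t=0.188 of its height the radius interpolates to r₁+(r₂−r₁)t = 5.406, giving a regular 12-gon of that circumradius (perimeter = 2·12·5.406·sin(180°/12) = 33.58 mm); the sphere at (14, -3): section is a regular 12-gon, circumradius = √(r²−h²) = √(3.5²−0.1²) = 3.499 (perimeter = 2·12·3.499·sin(180°/12) = 21.73 mm); Subtracting the remaining from the first: starting from the 29.5×16.5 cube, the cone at (8.5, 0) partially overlaps it — only the 43.84 mm² overlap (of its 87.68 mm²) is removed, clipping the outline; the r=3.5 sphere at (14, -3) partially overlaps it — only the 0.54 mm² overlap (of its 36.72 mm²) is removed, clipping the outline — boundary = 97.72 mm. So its perimeter = 97.72 mm. Layer 13 is larger (97.72 vs 87.53 mm).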